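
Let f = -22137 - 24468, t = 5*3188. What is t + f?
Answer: -30665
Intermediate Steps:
t = 15940
f = -46605
t + f = 15940 - 46605 = -30665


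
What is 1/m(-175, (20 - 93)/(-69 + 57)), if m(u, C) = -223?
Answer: -1/223 ≈ -0.0044843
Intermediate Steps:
1/m(-175, (20 - 93)/(-69 + 57)) = 1/(-223) = -1/223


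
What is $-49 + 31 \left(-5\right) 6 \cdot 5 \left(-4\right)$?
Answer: $18551$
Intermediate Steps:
$-49 + 31 \left(-5\right) 6 \cdot 5 \left(-4\right) = -49 + 31 \left(\left(-30\right) \left(-20\right)\right) = -49 + 31 \cdot 600 = -49 + 18600 = 18551$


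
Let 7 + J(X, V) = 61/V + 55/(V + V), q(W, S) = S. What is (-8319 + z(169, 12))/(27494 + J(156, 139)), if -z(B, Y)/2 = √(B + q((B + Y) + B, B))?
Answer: -2312682/7641563 - 7228*√2/7641563 ≈ -0.30398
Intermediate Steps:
J(X, V) = -7 + 177/(2*V) (J(X, V) = -7 + (61/V + 55/(V + V)) = -7 + (61/V + 55/((2*V))) = -7 + (61/V + 55*(1/(2*V))) = -7 + (61/V + 55/(2*V)) = -7 + 177/(2*V))
z(B, Y) = -2*√2*√B (z(B, Y) = -2*√(B + B) = -2*√2*√B)
(-8319 + z(169, 12))/(27494 + J(156, 139)) = (-8319 - 2*√2*√169)/(27494 + (-7 + (177/2)/139)) = (-8319 - 2*√2*13)/(27494 + (-7 + (177/2)*(1/139))) = (-8319 - 26*√2)/(27494 + (-7 + 177/278)) = (-8319 - 26*√2)/(27494 - 1769/278) = (-8319 - 26*√2)/(7641563/278) = (-8319 - 26*√2)*(278/7641563) = -2312682/7641563 - 7228*√2/7641563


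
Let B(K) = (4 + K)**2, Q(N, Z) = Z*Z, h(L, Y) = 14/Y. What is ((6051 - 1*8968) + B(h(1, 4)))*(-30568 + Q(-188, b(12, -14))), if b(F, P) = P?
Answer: 86886699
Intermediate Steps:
Q(N, Z) = Z**2
((6051 - 1*8968) + B(h(1, 4)))*(-30568 + Q(-188, b(12, -14))) = ((6051 - 1*8968) + (4 + 14/4)**2)*(-30568 + (-14)**2) = ((6051 - 8968) + (4 + 14*(1/4))**2)*(-30568 + 196) = (-2917 + (4 + 7/2)**2)*(-30372) = (-2917 + (15/2)**2)*(-30372) = (-2917 + 225/4)*(-30372) = -11443/4*(-30372) = 86886699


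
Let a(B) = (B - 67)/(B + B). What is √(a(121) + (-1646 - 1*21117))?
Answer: 2*I*√688574/11 ≈ 150.87*I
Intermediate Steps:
a(B) = (-67 + B)/(2*B) (a(B) = (-67 + B)/((2*B)) = (-67 + B)*(1/(2*B)) = (-67 + B)/(2*B))
√(a(121) + (-1646 - 1*21117)) = √((½)*(-67 + 121)/121 + (-1646 - 1*21117)) = √((½)*(1/121)*54 + (-1646 - 21117)) = √(27/121 - 22763) = √(-2754296/121) = 2*I*√688574/11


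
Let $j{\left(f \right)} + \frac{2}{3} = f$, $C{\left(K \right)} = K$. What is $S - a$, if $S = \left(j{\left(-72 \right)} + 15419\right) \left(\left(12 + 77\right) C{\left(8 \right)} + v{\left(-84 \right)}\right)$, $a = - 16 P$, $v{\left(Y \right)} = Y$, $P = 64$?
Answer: $\frac{28915564}{3} \approx 9.6385 \cdot 10^{6}$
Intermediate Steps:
$j{\left(f \right)} = - \frac{2}{3} + f$
$a = -1024$ ($a = \left(-16\right) 64 = -1024$)
$S = \frac{28912492}{3}$ ($S = \left(\left(- \frac{2}{3} - 72\right) + 15419\right) \left(\left(12 + 77\right) 8 - 84\right) = \left(- \frac{218}{3} + 15419\right) \left(89 \cdot 8 - 84\right) = \frac{46039 \left(712 - 84\right)}{3} = \frac{46039}{3} \cdot 628 = \frac{28912492}{3} \approx 9.6375 \cdot 10^{6}$)
$S - a = \frac{28912492}{3} - -1024 = \frac{28912492}{3} + 1024 = \frac{28915564}{3}$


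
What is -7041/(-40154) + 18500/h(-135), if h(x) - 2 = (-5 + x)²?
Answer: 440433341/393549354 ≈ 1.1191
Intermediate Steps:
h(x) = 2 + (-5 + x)²
-7041/(-40154) + 18500/h(-135) = -7041/(-40154) + 18500/(2 + (-5 - 135)²) = -7041*(-1/40154) + 18500/(2 + (-140)²) = 7041/40154 + 18500/(2 + 19600) = 7041/40154 + 18500/19602 = 7041/40154 + 18500*(1/19602) = 7041/40154 + 9250/9801 = 440433341/393549354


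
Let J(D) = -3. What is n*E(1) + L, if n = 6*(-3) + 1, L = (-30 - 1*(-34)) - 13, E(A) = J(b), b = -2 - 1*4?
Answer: 42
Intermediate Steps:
b = -6 (b = -2 - 4 = -6)
E(A) = -3
L = -9 (L = (-30 + 34) - 13 = 4 - 13 = -9)
n = -17 (n = -18 + 1 = -17)
n*E(1) + L = -17*(-3) - 9 = 51 - 9 = 42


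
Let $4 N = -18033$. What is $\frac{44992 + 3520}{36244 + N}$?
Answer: $\frac{194048}{126943} \approx 1.5286$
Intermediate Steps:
$N = - \frac{18033}{4}$ ($N = \frac{1}{4} \left(-18033\right) = - \frac{18033}{4} \approx -4508.3$)
$\frac{44992 + 3520}{36244 + N} = \frac{44992 + 3520}{36244 - \frac{18033}{4}} = \frac{48512}{\frac{126943}{4}} = 48512 \cdot \frac{4}{126943} = \frac{194048}{126943}$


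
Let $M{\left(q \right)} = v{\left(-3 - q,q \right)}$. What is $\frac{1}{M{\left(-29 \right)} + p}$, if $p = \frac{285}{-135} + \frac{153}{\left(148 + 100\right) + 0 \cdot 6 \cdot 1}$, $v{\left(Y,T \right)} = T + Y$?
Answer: $- \frac{2232}{10031} \approx -0.22251$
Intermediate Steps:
$M{\left(q \right)} = -3$ ($M{\left(q \right)} = q - \left(3 + q\right) = -3$)
$p = - \frac{3335}{2232}$ ($p = 285 \left(- \frac{1}{135}\right) + \frac{153}{248 + 0 \cdot 1} = - \frac{19}{9} + \frac{153}{248 + 0} = - \frac{19}{9} + \frac{153}{248} = - \frac{3335}{2232} \approx -1.4942$)
$\frac{1}{M{\left(-29 \right)} + p} = \frac{1}{-3 - \frac{3335}{2232}} = \frac{1}{- \frac{10031}{2232}} = - \frac{2232}{10031}$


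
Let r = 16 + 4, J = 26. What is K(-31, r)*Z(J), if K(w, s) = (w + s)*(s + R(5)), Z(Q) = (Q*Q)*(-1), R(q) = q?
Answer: 185900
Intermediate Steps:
Z(Q) = -Q² (Z(Q) = Q²*(-1) = -Q²)
r = 20
K(w, s) = (5 + s)*(s + w) (K(w, s) = (w + s)*(s + 5) = (s + w)*(5 + s) = (5 + s)*(s + w))
K(-31, r)*Z(J) = (20² + 5*20 + 5*(-31) + 20*(-31))*(-1*26²) = (400 + 100 - 155 - 620)*(-1*676) = -275*(-676) = 185900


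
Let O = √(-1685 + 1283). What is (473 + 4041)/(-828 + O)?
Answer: -622932/114331 - 2257*I*√402/342993 ≈ -5.4485 - 0.13193*I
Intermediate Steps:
O = I*√402 (O = √(-402) = I*√402 ≈ 20.05*I)
(473 + 4041)/(-828 + O) = (473 + 4041)/(-828 + I*√402) = 4514/(-828 + I*√402)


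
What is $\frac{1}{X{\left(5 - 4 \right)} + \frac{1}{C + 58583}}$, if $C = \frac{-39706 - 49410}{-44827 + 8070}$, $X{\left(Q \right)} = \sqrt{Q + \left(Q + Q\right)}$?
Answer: $- \frac{79153422398379}{13911710545460690378} + \frac{4637236848937255809 \sqrt{3}}{13911710545460690378} \approx 0.57734$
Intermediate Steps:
$X{\left(Q \right)} = \sqrt{3} \sqrt{Q}$ ($X{\left(Q \right)} = \sqrt{Q + 2 Q} = \sqrt{3 Q} = \sqrt{3} \sqrt{Q}$)
$C = \frac{89116}{36757}$ ($C = - \frac{89116}{-36757} = \left(-89116\right) \left(- \frac{1}{36757}\right) = \frac{89116}{36757} \approx 2.4245$)
$\frac{1}{X{\left(5 - 4 \right)} + \frac{1}{C + 58583}} = \frac{1}{\sqrt{3} \sqrt{5 - 4} + \frac{1}{\frac{89116}{36757} + 58583}} = \frac{1}{\sqrt{3} \sqrt{5 - 4} + \frac{1}{\frac{2153424447}{36757}}} = \frac{1}{\sqrt{3} \sqrt{1} + \frac{36757}{2153424447}} = \frac{1}{\sqrt{3} \cdot 1 + \frac{36757}{2153424447}} = \frac{1}{\sqrt{3} + \frac{36757}{2153424447}} = \frac{1}{\frac{36757}{2153424447} + \sqrt{3}}$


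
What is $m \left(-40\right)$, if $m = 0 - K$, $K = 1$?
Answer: $40$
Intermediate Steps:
$m = -1$ ($m = 0 - 1 = -1$)
$m \left(-40\right) = \left(-1\right) \left(-40\right) = 40$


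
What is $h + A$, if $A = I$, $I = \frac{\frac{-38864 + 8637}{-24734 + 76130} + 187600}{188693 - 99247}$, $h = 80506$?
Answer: $\frac{370109137447069}{4597166616} \approx 80508.0$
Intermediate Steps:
$I = \frac{9641859373}{4597166616}$ ($I = \frac{- \frac{30227}{51396} + 187600}{89446} = \left(\left(-30227\right) \frac{1}{51396} + 187600\right) \frac{1}{89446} = \left(- \frac{30227}{51396} + 187600\right) \frac{1}{89446} = \frac{9641859373}{51396} \cdot \frac{1}{89446} = \frac{9641859373}{4597166616} \approx 2.0973$)
$A = \frac{9641859373}{4597166616} \approx 2.0973$
$h + A = 80506 + \frac{9641859373}{4597166616} = \frac{370109137447069}{4597166616}$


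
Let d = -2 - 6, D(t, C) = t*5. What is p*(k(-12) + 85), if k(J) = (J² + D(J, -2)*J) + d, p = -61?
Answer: -57401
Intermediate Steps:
D(t, C) = 5*t
d = -8
k(J) = -8 + 6*J² (k(J) = (J² + (5*J)*J) - 8 = (J² + 5*J²) - 8 = 6*J² - 8 = -8 + 6*J²)
p*(k(-12) + 85) = -61*((-8 + 6*(-12)²) + 85) = -61*((-8 + 6*144) + 85) = -61*((-8 + 864) + 85) = -61*(856 + 85) = -61*941 = -57401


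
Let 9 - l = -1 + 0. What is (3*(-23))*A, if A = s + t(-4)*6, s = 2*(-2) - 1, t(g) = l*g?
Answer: 16905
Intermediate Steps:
l = 10 (l = 9 - (-1 + 0) = 9 - 1*(-1) = 9 + 1 = 10)
t(g) = 10*g
s = -5 (s = -4 - 1 = -5)
A = -245 (A = -5 + (10*(-4))*6 = -5 - 40*6 = -5 - 240 = -245)
(3*(-23))*A = (3*(-23))*(-245) = -69*(-245) = 16905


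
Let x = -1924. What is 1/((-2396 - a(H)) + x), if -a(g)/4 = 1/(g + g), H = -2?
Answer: -1/4321 ≈ -0.00023143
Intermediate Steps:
a(g) = -2/g (a(g) = -4/(g + g) = -4*1/(2*g) = -2/g)
1/((-2396 - a(H)) + x) = 1/((-2396 - (-2)/(-2)) - 1924) = 1/((-2396 - (-2)*(-1)/2) - 1924) = 1/((-2396 - 1*1) - 1924) = 1/((-2396 - 1) - 1924) = 1/(-2397 - 1924) = 1/(-4321) = -1/4321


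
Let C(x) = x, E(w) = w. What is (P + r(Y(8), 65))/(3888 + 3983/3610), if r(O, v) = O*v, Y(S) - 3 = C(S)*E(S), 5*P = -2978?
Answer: 13571434/14039663 ≈ 0.96665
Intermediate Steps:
P = -2978/5 (P = (⅕)*(-2978) = -2978/5 ≈ -595.60)
Y(S) = 3 + S² (Y(S) = 3 + S*S = 3 + S²)
(P + r(Y(8), 65))/(3888 + 3983/3610) = (-2978/5 + (3 + 8²)*65)/(3888 + 3983/3610) = (-2978/5 + (3 + 64)*65)/(3888 + 3983*(1/3610)) = (-2978/5 + 67*65)/(3888 + 3983/3610) = (-2978/5 + 4355)/(14039663/3610) = (18797/5)*(3610/14039663) = 13571434/14039663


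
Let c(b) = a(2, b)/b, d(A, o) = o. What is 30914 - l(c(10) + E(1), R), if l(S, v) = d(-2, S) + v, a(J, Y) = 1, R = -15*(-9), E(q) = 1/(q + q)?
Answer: 153892/5 ≈ 30778.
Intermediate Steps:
E(q) = 1/(2*q)
R = 135
c(b) = 1/b
l(S, v) = S + v
30914 - l(c(10) + E(1), R) = 30914 - ((1/10 + (½)/1) + 135) = 30914 - ((⅒ + (½)*1) + 135) = 30914 - ((⅒ + ½) + 135) = 30914 - (⅗ + 135) = 30914 - 1*678/5 = 30914 - 678/5 = 153892/5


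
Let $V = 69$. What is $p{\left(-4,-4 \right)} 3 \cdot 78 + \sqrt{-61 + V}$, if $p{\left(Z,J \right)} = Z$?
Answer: $-936 + 2 \sqrt{2} \approx -933.17$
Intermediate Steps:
$p{\left(-4,-4 \right)} 3 \cdot 78 + \sqrt{-61 + V} = \left(-4\right) 3 \cdot 78 + \sqrt{-61 + 69} = \left(-12\right) 78 + \sqrt{8} = -936 + 2 \sqrt{2}$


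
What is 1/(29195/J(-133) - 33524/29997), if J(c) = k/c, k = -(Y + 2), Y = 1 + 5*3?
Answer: 59994/12941755307 ≈ 4.6357e-6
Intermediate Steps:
Y = 16 (Y = 1 + 15 = 16)
k = -18 (k = -(16 + 2) = -1*18 = -18)
J(c) = -18/c
1/(29195/J(-133) - 33524/29997) = 1/(29195/((-18/(-133))) - 33524/29997) = 1/(29195/((-18*(-1/133))) - 33524*1/29997) = 1/(29195/(18/133) - 33524/29997) = 1/(29195*(133/18) - 33524/29997) = 1/(3882935/18 - 33524/29997) = 1/(12941755307/59994) = 59994/12941755307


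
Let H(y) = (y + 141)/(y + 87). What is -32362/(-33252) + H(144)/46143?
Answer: 19164283487/19690786962 ≈ 0.97326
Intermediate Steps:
H(y) = (141 + y)/(87 + y)
-32362/(-33252) + H(144)/46143 = -32362/(-33252) + ((141 + 144)/(87 + 144))/46143 = -32362*(-1/33252) + (285/231)*(1/46143) = 16181/16626 + ((1/231)*285)*(1/46143) = 16181/16626 + (95/77)*(1/46143) = 16181/16626 + 95/3553011 = 19164283487/19690786962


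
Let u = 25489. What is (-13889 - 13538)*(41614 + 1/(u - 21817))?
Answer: -4191026865043/3672 ≈ -1.1413e+9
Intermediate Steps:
(-13889 - 13538)*(41614 + 1/(u - 21817)) = (-13889 - 13538)*(41614 + 1/(25489 - 21817)) = -27427*(41614 + 1/3672) = -27427*152806609/3672 = -4191026865043/3672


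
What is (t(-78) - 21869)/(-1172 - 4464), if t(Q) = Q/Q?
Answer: 5467/1409 ≈ 3.8801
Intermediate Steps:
t(Q) = 1
(t(-78) - 21869)/(-1172 - 4464) = (1 - 21869)/(-1172 - 4464) = -21868/(-5636) = -21868*(-1/5636) = 5467/1409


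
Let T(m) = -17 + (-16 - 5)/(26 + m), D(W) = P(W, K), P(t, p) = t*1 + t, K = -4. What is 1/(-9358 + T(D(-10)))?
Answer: -2/18757 ≈ -0.00010663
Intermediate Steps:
P(t, p) = 2*t (P(t, p) = t + t = 2*t)
D(W) = 2*W
T(m) = -17 - 21/(26 + m)
1/(-9358 + T(D(-10))) = 1/(-9358 + (-463 - 34*(-10))/(26 + 2*(-10))) = 1/(-9358 + (-463 - 17*(-20))/(26 - 20)) = 1/(-9358 + (-463 + 340)/6) = 1/(-9358 + (⅙)*(-123)) = 1/(-9358 - 41/2) = 1/(-18757/2) = -2/18757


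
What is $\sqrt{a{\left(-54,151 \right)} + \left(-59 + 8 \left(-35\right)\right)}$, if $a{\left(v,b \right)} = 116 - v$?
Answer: $13 i \approx 13.0 i$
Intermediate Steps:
$\sqrt{a{\left(-54,151 \right)} + \left(-59 + 8 \left(-35\right)\right)} = \sqrt{\left(116 - -54\right) + \left(-59 + 8 \left(-35\right)\right)} = \sqrt{\left(116 + 54\right) - 339} = \sqrt{170 - 339} = \sqrt{-169} = 13 i$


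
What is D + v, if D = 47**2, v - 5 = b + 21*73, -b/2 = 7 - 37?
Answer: 3807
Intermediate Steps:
b = 60 (b = -2*(7 - 37) = -2*(-30) = 60)
v = 1598 (v = 5 + (60 + 21*73) = 5 + (60 + 1533) = 5 + 1593 = 1598)
D = 2209
D + v = 2209 + 1598 = 3807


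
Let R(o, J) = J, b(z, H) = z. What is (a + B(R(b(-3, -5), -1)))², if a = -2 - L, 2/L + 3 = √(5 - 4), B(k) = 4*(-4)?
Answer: 289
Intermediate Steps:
B(k) = -16
L = -1 (L = 2/(-3 + √(5 - 4)) = 2/(-3 + √1) = 2/(-3 + 1) = 2/(-2) = 2*(-½) = -1)
a = -1 (a = -2 - 1*(-1) = -2 + 1 = -1)
(a + B(R(b(-3, -5), -1)))² = (-1 - 16)² = (-17)² = 289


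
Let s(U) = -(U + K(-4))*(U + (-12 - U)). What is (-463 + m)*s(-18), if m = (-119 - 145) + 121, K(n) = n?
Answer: 159984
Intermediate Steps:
m = -143 (m = -264 + 121 = -143)
s(U) = -48 + 12*U (s(U) = -(U - 4)*(U + (-12 - U)) = -(-4 + U)*(-12) = -(48 - 12*U) = -48 + 12*U)
(-463 + m)*s(-18) = (-463 - 143)*(-48 + 12*(-18)) = -606*(-48 - 216) = -606*(-264) = 159984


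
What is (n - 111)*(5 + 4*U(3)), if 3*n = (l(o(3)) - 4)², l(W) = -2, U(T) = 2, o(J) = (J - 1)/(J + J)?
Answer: -1287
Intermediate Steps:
o(J) = (-1 + J)/(2*J) (o(J) = (-1 + J)/((2*J)) = (-1 + J)*(1/(2*J)) = (-1 + J)/(2*J))
n = 12 (n = (-2 - 4)²/3 = (⅓)*(-6)² = (⅓)*36 = 12)
(n - 111)*(5 + 4*U(3)) = (12 - 111)*(5 + 4*2) = -99*(5 + 8) = -99*13 = -1287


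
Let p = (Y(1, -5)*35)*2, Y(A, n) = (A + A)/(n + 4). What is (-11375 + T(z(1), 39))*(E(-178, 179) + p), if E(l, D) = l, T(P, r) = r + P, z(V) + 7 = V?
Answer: 3606756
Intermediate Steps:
z(V) = -7 + V
T(P, r) = P + r
Y(A, n) = 2*A/(4 + n) (Y(A, n) = (2*A)/(4 + n) = 2*A/(4 + n))
p = -140 (p = ((2*1/(4 - 5))*35)*2 = ((2*1/(-1))*35)*2 = ((2*1*(-1))*35)*2 = -2*35*2 = -70*2 = -140)
(-11375 + T(z(1), 39))*(E(-178, 179) + p) = (-11375 + ((-7 + 1) + 39))*(-178 - 140) = (-11375 + (-6 + 39))*(-318) = (-11375 + 33)*(-318) = -11342*(-318) = 3606756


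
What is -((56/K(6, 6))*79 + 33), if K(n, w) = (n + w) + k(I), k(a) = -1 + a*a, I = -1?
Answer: -1205/3 ≈ -401.67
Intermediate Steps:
k(a) = -1 + a²
K(n, w) = n + w (K(n, w) = (n + w) + (-1 + (-1)²) = (n + w) + (-1 + 1) = (n + w) + 0 = n + w)
-((56/K(6, 6))*79 + 33) = -((56/(6 + 6))*79 + 33) = -((56/12)*79 + 33) = -((56*(1/12))*79 + 33) = -((14/3)*79 + 33) = -(1106/3 + 33) = -1*1205/3 = -1205/3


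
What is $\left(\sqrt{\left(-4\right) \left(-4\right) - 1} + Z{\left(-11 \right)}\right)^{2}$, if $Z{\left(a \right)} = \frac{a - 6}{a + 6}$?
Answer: $\frac{664}{25} + \frac{34 \sqrt{15}}{5} \approx 52.896$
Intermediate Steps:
$Z{\left(a \right)} = \frac{-6 + a}{6 + a}$
$\left(\sqrt{\left(-4\right) \left(-4\right) - 1} + Z{\left(-11 \right)}\right)^{2} = \left(\sqrt{\left(-4\right) \left(-4\right) - 1} + \frac{-6 - 11}{6 - 11}\right)^{2} = \left(\sqrt{16 - 1} + \frac{1}{-5} \left(-17\right)\right)^{2} = \left(\sqrt{15} - - \frac{17}{5}\right)^{2} = \left(\sqrt{15} + \frac{17}{5}\right)^{2} = \left(\frac{17}{5} + \sqrt{15}\right)^{2}$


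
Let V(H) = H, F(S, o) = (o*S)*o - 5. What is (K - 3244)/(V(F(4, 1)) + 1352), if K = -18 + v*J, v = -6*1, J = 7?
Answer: -472/193 ≈ -2.4456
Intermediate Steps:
F(S, o) = -5 + S*o² (F(S, o) = (S*o)*o - 5 = S*o² - 5 = -5 + S*o²)
v = -6
K = -60 (K = -18 - 6*7 = -18 - 42 = -60)
(K - 3244)/(V(F(4, 1)) + 1352) = (-60 - 3244)/((-5 + 4*1²) + 1352) = -3304/((-5 + 4*1) + 1352) = -3304/((-5 + 4) + 1352) = -3304/(-1 + 1352) = -3304/1351 = -3304*1/1351 = -472/193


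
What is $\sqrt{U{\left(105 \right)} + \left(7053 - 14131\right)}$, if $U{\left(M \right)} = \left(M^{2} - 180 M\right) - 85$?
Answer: $i \sqrt{15038} \approx 122.63 i$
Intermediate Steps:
$U{\left(M \right)} = -85 + M^{2} - 180 M$
$\sqrt{U{\left(105 \right)} + \left(7053 - 14131\right)} = \sqrt{\left(-85 + 105^{2} - 18900\right) + \left(7053 - 14131\right)} = \sqrt{\left(-85 + 11025 - 18900\right) - 7078} = \sqrt{-7960 - 7078} = \sqrt{-15038} = i \sqrt{15038}$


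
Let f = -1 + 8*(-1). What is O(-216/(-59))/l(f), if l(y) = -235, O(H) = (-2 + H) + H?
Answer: -314/13865 ≈ -0.022647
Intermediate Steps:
O(H) = -2 + 2*H
f = -9 (f = -1 - 8 = -9)
O(-216/(-59))/l(f) = (-2 + 2*(-216/(-59)))/(-235) = (-2 + 2*(-216*(-1/59)))*(-1/235) = (-2 + 2*(216/59))*(-1/235) = (-2 + 432/59)*(-1/235) = (314/59)*(-1/235) = -314/13865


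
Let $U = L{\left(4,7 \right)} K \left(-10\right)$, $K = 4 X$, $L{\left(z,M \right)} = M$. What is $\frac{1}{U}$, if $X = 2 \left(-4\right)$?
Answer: $\frac{1}{2240} \approx 0.00044643$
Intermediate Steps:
$X = -8$
$K = -32$ ($K = 4 \left(-8\right) = -32$)
$U = 2240$ ($U = 7 \left(-32\right) \left(-10\right) = \left(-224\right) \left(-10\right) = 2240$)
$\frac{1}{U} = \frac{1}{2240}$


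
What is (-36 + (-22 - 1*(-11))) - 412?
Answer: -459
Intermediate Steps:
(-36 + (-22 - 1*(-11))) - 412 = (-36 + (-22 + 11)) - 412 = (-36 - 11) - 412 = -47 - 412 = -459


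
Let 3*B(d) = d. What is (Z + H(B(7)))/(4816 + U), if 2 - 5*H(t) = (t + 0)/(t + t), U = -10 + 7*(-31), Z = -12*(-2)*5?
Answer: 1203/45890 ≈ 0.026215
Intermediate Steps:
B(d) = d/3
Z = 120 (Z = 24*5 = 120)
U = -227 (U = -10 - 217 = -227)
H(t) = 3/10 (H(t) = ⅖ - (t + 0)/(5*(t + t)) = ⅖ - t/(5*(2*t)) = ⅖ - t*1/(2*t)/5 = ⅖ - ⅕*½ = ⅖ - ⅒ = 3/10)
(Z + H(B(7)))/(4816 + U) = (120 + 3/10)/(4816 - 227) = (1203/10)/4589 = (1203/10)*(1/4589) = 1203/45890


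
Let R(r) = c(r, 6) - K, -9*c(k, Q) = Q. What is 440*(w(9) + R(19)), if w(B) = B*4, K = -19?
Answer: 71720/3 ≈ 23907.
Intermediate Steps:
c(k, Q) = -Q/9
w(B) = 4*B
R(r) = 55/3 (R(r) = -1/9*6 - 1*(-19) = -2/3 + 19 = 55/3)
440*(w(9) + R(19)) = 440*(4*9 + 55/3) = 440*(36 + 55/3) = 440*(163/3) = 71720/3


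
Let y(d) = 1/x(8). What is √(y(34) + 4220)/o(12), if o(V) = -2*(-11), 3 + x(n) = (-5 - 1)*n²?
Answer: 17*√242993/2838 ≈ 2.9528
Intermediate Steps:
x(n) = -3 - 6*n² (x(n) = -3 + (-5 - 1)*n² = -3 - 6*n²)
o(V) = 22
y(d) = -1/387 (y(d) = 1/(-3 - 6*8²) = 1/(-3 - 6*64) = 1/(-3 - 384) = 1/(-387) = -1/387)
√(y(34) + 4220)/o(12) = √(-1/387 + 4220)/22 = √(1633139/387)*(1/22) = (17*√242993/129)*(1/22) = 17*√242993/2838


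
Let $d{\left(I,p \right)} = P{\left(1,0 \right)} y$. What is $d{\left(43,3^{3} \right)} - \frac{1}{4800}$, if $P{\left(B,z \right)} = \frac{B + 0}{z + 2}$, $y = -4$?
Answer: $- \frac{9601}{4800} \approx -2.0002$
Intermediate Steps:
$P{\left(B,z \right)} = \frac{B}{2 + z}$
$d{\left(I,p \right)} = -2$ ($d{\left(I,p \right)} = 1 \frac{1}{2 + 0} \left(-4\right) = 1 \cdot \frac{1}{2} \left(-4\right) = \frac{1}{2} \left(-4\right) = -2$)
$d{\left(43,3^{3} \right)} - \frac{1}{4800} = -2 - \frac{1}{4800} = - \frac{9601}{4800}$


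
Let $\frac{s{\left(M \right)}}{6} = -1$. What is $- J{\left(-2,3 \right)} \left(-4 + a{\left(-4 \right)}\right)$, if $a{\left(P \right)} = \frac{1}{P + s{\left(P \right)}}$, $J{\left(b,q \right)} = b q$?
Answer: $- \frac{123}{5} \approx -24.6$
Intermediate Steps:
$s{\left(M \right)} = -6$ ($s{\left(M \right)} = 6 \left(-1\right) = -6$)
$a{\left(P \right)} = \frac{1}{-6 + P}$ ($a{\left(P \right)} = \frac{1}{P - 6} = \frac{1}{-6 + P}$)
$- J{\left(-2,3 \right)} \left(-4 + a{\left(-4 \right)}\right) = - \left(-2\right) 3 \left(-4 + \frac{1}{-6 - 4}\right) = - \left(-6\right) \left(-4 + \frac{1}{-10}\right) = - \left(-6\right) \left(-4 - \frac{1}{10}\right) = - \frac{\left(-6\right) \left(-41\right)}{10} = \left(-1\right) \frac{123}{5} = - \frac{123}{5}$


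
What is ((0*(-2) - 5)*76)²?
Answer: 144400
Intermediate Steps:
((0*(-2) - 5)*76)² = ((0 - 5)*76)² = (-5*76)² = (-380)² = 144400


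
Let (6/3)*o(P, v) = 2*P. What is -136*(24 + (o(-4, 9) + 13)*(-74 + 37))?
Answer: 42024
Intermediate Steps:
o(P, v) = P (o(P, v) = (2*P)/2 = P)
-136*(24 + (o(-4, 9) + 13)*(-74 + 37)) = -136*(24 + (-4 + 13)*(-74 + 37)) = -136*(24 + 9*(-37)) = -136*(24 - 333) = -136*(-309) = 42024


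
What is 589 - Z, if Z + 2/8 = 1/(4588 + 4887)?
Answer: 22332571/37900 ≈ 589.25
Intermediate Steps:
Z = -9471/37900 (Z = -1/4 + 1/(4588 + 4887) = -1/4 + 1/9475 = -9471/37900 ≈ -0.24989)
589 - Z = 589 - 1*(-9471/37900) = 589 + 9471/37900 = 22332571/37900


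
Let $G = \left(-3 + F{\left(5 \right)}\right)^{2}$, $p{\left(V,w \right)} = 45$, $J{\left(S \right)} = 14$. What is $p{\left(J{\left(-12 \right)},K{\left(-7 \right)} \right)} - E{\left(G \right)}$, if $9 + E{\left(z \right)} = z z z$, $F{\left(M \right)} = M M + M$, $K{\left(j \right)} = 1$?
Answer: $-387420435$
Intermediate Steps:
$F{\left(M \right)} = M + M^{2}$ ($F{\left(M \right)} = M^{2} + M = M + M^{2}$)
$G = 729$ ($G = \left(-3 + 5 \left(1 + 5\right)\right)^{2} = \left(-3 + 5 \cdot 6\right)^{2} = \left(-3 + 30\right)^{2} = 27^{2} = 729$)
$E{\left(z \right)} = -9 + z^{3}$ ($E{\left(z \right)} = -9 + z z z = -9 + z^{2} z = -9 + z^{3}$)
$p{\left(J{\left(-12 \right)},K{\left(-7 \right)} \right)} - E{\left(G \right)} = 45 - \left(-9 + 729^{3}\right) = 45 - \left(-9 + 387420489\right) = 45 - 387420480 = -387420435$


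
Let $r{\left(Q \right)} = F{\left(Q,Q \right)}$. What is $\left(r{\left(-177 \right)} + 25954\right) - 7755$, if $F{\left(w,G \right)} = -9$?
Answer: $18190$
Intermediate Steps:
$r{\left(Q \right)} = -9$
$\left(r{\left(-177 \right)} + 25954\right) - 7755 = \left(-9 + 25954\right) - 7755 = 25945 - 7755 = 18190$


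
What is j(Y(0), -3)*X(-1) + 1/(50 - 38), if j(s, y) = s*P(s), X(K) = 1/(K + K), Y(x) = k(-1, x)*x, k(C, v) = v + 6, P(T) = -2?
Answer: 1/12 ≈ 0.083333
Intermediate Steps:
k(C, v) = 6 + v
Y(x) = x*(6 + x) (Y(x) = (6 + x)*x = x*(6 + x))
X(K) = 1/(2*K)
j(s, y) = -2*s (j(s, y) = s*(-2) = -2*s)
j(Y(0), -3)*X(-1) + 1/(50 - 38) = (-0*(6 + 0))*((½)/(-1)) + 1/(50 - 38) = (-0*6)*((½)*(-1)) + 1/12 = -2*0*(-½) + 1/12 = 0*(-½) + 1/12 = 0 + 1/12 = 1/12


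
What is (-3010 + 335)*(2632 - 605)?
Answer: -5422225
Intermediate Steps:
(-3010 + 335)*(2632 - 605) = -2675*2027 = -5422225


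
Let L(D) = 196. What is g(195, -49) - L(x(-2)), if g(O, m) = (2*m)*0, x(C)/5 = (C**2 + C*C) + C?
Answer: -196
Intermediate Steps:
x(C) = 5*C + 10*C**2 (x(C) = 5*((C**2 + C*C) + C) = 5*((C**2 + C**2) + C) = 5*(2*C**2 + C) = 5*(C + 2*C**2) = 5*C + 10*C**2)
g(O, m) = 0
g(195, -49) - L(x(-2)) = 0 - 1*196 = 0 - 196 = -196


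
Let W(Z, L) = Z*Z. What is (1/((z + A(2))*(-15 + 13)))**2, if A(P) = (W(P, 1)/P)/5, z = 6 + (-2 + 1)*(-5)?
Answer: 25/12996 ≈ 0.0019237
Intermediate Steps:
z = 11 (z = 6 - 1*(-5) = 6 + 5 = 11)
W(Z, L) = Z**2
A(P) = P/5 (A(P) = (P**2/P)/5 = P*(1/5) = P/5)
(1/((z + A(2))*(-15 + 13)))**2 = (1/((11 + (1/5)*2)*(-15 + 13)))**2 = (1/((11 + 2/5)*(-2)))**2 = (1/((57/5)*(-2)))**2 = (1/(-114/5))**2 = (-5/114)**2 = 25/12996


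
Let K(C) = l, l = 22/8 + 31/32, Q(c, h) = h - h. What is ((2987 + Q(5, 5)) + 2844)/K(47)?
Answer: 1568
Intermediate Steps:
Q(c, h) = 0
l = 119/32 (l = 22*(⅛) + 31*(1/32) = 11/4 + 31/32 = 119/32 ≈ 3.7188)
K(C) = 119/32
((2987 + Q(5, 5)) + 2844)/K(47) = ((2987 + 0) + 2844)/(119/32) = (2987 + 2844)*(32/119) = 5831*(32/119) = 1568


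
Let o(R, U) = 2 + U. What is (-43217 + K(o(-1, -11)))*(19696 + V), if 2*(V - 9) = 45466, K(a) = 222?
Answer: -1824621810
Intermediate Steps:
V = 22742 (V = 9 + (1/2)*45466 = 9 + 22733 = 22742)
(-43217 + K(o(-1, -11)))*(19696 + V) = (-43217 + 222)*(19696 + 22742) = -42995*42438 = -1824621810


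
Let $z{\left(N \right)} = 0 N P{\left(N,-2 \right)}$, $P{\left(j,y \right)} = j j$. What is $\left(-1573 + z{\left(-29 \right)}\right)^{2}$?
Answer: $2474329$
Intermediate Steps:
$P{\left(j,y \right)} = j^{2}$
$z{\left(N \right)} = 0$ ($z{\left(N \right)} = 0 N N^{2} = 0 N^{2} = 0$)
$\left(-1573 + z{\left(-29 \right)}\right)^{2} = \left(-1573 + 0\right)^{2} = \left(-1573\right)^{2} = 2474329$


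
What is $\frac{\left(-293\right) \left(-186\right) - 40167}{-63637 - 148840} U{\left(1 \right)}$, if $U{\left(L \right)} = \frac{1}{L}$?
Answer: $- \frac{14331}{212477} \approx -0.067447$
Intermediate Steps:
$\frac{\left(-293\right) \left(-186\right) - 40167}{-63637 - 148840} U{\left(1 \right)} = \frac{\left(\left(-293\right) \left(-186\right) - 40167\right) \frac{1}{-63637 - 148840}}{1} = \frac{54498 - 40167}{-212477} \cdot 1 = 14331 \left(- \frac{1}{212477}\right) 1 = \left(- \frac{14331}{212477}\right) 1 = - \frac{14331}{212477}$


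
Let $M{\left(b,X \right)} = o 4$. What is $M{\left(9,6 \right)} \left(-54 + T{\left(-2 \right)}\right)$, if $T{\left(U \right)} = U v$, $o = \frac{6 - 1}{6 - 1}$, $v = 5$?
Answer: $-256$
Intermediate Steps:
$o = 1$ ($o = \frac{5}{5} = 5 \cdot \frac{1}{5} = 1$)
$T{\left(U \right)} = 5 U$ ($T{\left(U \right)} = U 5 = 5 U$)
$M{\left(b,X \right)} = 4$ ($M{\left(b,X \right)} = 1 \cdot 4 = 4$)
$M{\left(9,6 \right)} \left(-54 + T{\left(-2 \right)}\right) = 4 \left(-54 + 5 \left(-2\right)\right) = 4 \left(-54 - 10\right) = 4 \left(-64\right) = -256$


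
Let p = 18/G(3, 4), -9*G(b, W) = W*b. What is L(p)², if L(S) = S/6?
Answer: 81/16 ≈ 5.0625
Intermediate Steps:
G(b, W) = -W*b/9
p = -27/2 (p = 18/((-⅑*4*3)) = 18/(-4/3) = 18*(-¾) = -27/2 ≈ -13.500)
L(S) = S/6 (L(S) = S*(⅙) = S/6)
L(p)² = ((⅙)*(-27/2))² = (-9/4)² = 81/16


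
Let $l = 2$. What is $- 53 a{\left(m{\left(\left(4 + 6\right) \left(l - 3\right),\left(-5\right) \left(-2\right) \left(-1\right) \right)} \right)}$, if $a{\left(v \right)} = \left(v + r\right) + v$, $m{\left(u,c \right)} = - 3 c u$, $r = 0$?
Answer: $31800$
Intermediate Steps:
$m{\left(u,c \right)} = - 3 c u$
$a{\left(v \right)} = 2 v$ ($a{\left(v \right)} = \left(v + 0\right) + v = v + v = 2 v$)
$- 53 a{\left(m{\left(\left(4 + 6\right) \left(l - 3\right),\left(-5\right) \left(-2\right) \left(-1\right) \right)} \right)} = - 53 \cdot 2 \left(- 3 \left(-5\right) \left(-2\right) \left(-1\right) \left(4 + 6\right) \left(2 - 3\right)\right) = - 53 \cdot 2 \left(- 3 \cdot 10 \left(-1\right) 10 \left(-1\right)\right) = - 53 \cdot 2 \left(\left(-3\right) \left(-10\right) \left(-10\right)\right) = - 53 \cdot 2 \left(-300\right) = \left(-53\right) \left(-600\right) = 31800$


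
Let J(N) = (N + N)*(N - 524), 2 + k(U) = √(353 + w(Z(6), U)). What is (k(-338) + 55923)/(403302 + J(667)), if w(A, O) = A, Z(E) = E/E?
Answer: 55921/594064 + √354/594064 ≈ 0.094165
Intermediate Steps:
Z(E) = 1
k(U) = -2 + √354 (k(U) = -2 + √(353 + 1) = -2 + √354)
J(N) = 2*N*(-524 + N) (J(N) = (2*N)*(-524 + N) = 2*N*(-524 + N))
(k(-338) + 55923)/(403302 + J(667)) = ((-2 + √354) + 55923)/(403302 + 2*667*(-524 + 667)) = (55921 + √354)/(403302 + 2*667*143) = (55921 + √354)/(403302 + 190762) = (55921 + √354)/594064 = (55921 + √354)*(1/594064) = 55921/594064 + √354/594064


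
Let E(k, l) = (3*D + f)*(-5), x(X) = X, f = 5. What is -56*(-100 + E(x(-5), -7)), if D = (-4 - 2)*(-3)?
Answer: 22120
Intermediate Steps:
D = 18 (D = -6*(-3) = 18)
E(k, l) = -295 (E(k, l) = (3*18 + 5)*(-5) = (54 + 5)*(-5) = 59*(-5) = -295)
-56*(-100 + E(x(-5), -7)) = -56*(-100 - 295) = -56*(-395) = 22120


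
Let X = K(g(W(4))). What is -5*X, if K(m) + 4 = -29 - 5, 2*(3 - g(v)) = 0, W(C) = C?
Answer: 190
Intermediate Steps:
g(v) = 3 (g(v) = 3 - ½*0 = 3 + 0 = 3)
K(m) = -38 (K(m) = -4 + (-29 - 5) = -4 - 34 = -38)
X = -38
-5*X = -5*(-38) = 190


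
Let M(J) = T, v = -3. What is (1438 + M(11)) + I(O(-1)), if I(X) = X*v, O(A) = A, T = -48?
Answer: 1393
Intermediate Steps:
M(J) = -48
I(X) = -3*X (I(X) = X*(-3) = -3*X)
(1438 + M(11)) + I(O(-1)) = (1438 - 48) - 3*(-1) = 1390 + 3 = 1393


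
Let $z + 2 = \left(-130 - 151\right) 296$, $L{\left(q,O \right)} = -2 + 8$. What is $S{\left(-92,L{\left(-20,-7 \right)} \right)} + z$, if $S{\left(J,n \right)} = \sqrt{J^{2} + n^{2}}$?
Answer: $-83178 + 10 \sqrt{85} \approx -83086.0$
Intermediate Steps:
$L{\left(q,O \right)} = 6$
$z = -83178$ ($z = -2 + \left(-130 - 151\right) 296 = -2 - 83176 = -83178$)
$S{\left(-92,L{\left(-20,-7 \right)} \right)} + z = \sqrt{\left(-92\right)^{2} + 6^{2}} - 83178 = \sqrt{8464 + 36} - 83178 = \sqrt{8500} - 83178 = 10 \sqrt{85} - 83178 = -83178 + 10 \sqrt{85}$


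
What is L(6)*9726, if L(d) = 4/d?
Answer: 6484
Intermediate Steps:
L(6)*9726 = (4/6)*9726 = (4*(⅙))*9726 = (⅔)*9726 = 6484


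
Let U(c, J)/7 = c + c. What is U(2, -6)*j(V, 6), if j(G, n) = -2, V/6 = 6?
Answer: -56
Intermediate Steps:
V = 36 (V = 6*6 = 36)
U(c, J) = 14*c (U(c, J) = 7*(c + c) = 7*(2*c) = 14*c)
U(2, -6)*j(V, 6) = (14*2)*(-2) = 28*(-2) = -56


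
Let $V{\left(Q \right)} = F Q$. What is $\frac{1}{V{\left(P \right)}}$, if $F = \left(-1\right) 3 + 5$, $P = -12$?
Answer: $- \frac{1}{24} \approx -0.041667$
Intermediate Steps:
$F = 2$ ($F = -3 + 5 = 2$)
$V{\left(Q \right)} = 2 Q$
$\frac{1}{V{\left(P \right)}} = \frac{1}{2 \left(-12\right)} = \frac{1}{-24} = - \frac{1}{24}$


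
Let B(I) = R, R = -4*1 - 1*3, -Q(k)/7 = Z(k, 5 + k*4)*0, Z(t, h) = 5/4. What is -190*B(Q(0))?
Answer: 1330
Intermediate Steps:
Z(t, h) = 5/4 (Z(t, h) = 5*(¼) = 5/4)
Q(k) = 0 (Q(k) = -35*0/4 = -7*0 = 0)
R = -7 (R = -4 - 3 = -7)
B(I) = -7
-190*B(Q(0)) = -190*(-7) = 1330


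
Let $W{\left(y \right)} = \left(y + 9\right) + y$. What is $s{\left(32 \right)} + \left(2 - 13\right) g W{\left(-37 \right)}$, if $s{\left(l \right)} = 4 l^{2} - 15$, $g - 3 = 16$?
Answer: $17666$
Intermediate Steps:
$g = 19$ ($g = 3 + 16 = 19$)
$W{\left(y \right)} = 9 + 2 y$ ($W{\left(y \right)} = \left(9 + y\right) + y = 9 + 2 y$)
$s{\left(l \right)} = -15 + 4 l^{2}$
$s{\left(32 \right)} + \left(2 - 13\right) g W{\left(-37 \right)} = \left(-15 + 4 \cdot 32^{2}\right) + \left(2 - 13\right) 19 \left(9 + 2 \left(-37\right)\right) = \left(-15 + 4 \cdot 1024\right) + \left(-11\right) 19 \left(9 - 74\right) = \left(-15 + 4096\right) - -13585 = 4081 + 13585 = 17666$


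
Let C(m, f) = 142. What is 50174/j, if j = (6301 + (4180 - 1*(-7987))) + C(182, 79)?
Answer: 25087/9305 ≈ 2.6961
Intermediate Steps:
j = 18610 (j = (6301 + (4180 - 1*(-7987))) + 142 = (6301 + (4180 + 7987)) + 142 = (6301 + 12167) + 142 = 18468 + 142 = 18610)
50174/j = 50174/18610 = 50174*(1/18610) = 25087/9305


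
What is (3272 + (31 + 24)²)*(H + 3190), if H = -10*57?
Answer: 16498140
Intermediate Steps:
H = -570
(3272 + (31 + 24)²)*(H + 3190) = (3272 + (31 + 24)²)*(-570 + 3190) = (3272 + 55²)*2620 = (3272 + 3025)*2620 = 6297*2620 = 16498140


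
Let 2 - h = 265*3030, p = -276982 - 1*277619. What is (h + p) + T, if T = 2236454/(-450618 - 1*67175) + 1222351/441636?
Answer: -23879943826088881/17590463796 ≈ -1.3576e+6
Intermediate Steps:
p = -554601 (p = -276982 - 277619 = -554601)
h = -802948 (h = 2 - 265*3030 = 2 - 1*802950 = 2 - 802950 = -802948)
T = -27290292877/17590463796 (T = 2236454/(-450618 - 67175) + 1222351*(1/441636) = 2236454/(-517793) + 94027/33972 = 2236454*(-1/517793) + 94027/33972 = -2236454/517793 + 94027/33972 = -27290292877/17590463796 ≈ -1.5514)
(h + p) + T = (-802948 - 554601) - 27290292877/17590463796 = -1357549 - 27290292877/17590463796 = -23879943826088881/17590463796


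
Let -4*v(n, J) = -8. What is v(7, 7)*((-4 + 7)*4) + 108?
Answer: 132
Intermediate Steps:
v(n, J) = 2 (v(n, J) = -1/4*(-8) = 2)
v(7, 7)*((-4 + 7)*4) + 108 = 2*((-4 + 7)*4) + 108 = 2*(3*4) + 108 = 2*12 + 108 = 24 + 108 = 132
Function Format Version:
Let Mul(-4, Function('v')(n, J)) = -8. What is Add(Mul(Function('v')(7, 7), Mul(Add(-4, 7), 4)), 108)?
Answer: 132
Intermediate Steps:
Function('v')(n, J) = 2 (Function('v')(n, J) = Mul(Rational(-1, 4), -8) = 2)
Add(Mul(Function('v')(7, 7), Mul(Add(-4, 7), 4)), 108) = Add(Mul(2, Mul(Add(-4, 7), 4)), 108) = Add(Mul(2, Mul(3, 4)), 108) = Add(Mul(2, 12), 108) = Add(24, 108) = 132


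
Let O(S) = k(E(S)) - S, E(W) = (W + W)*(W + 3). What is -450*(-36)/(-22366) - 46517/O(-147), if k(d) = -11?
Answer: -521301211/1520888 ≈ -342.76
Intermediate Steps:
E(W) = 2*W*(3 + W) (E(W) = (2*W)*(3 + W) = 2*W*(3 + W))
O(S) = -11 - S
-450*(-36)/(-22366) - 46517/O(-147) = -450*(-36)/(-22366) - 46517/(-11 - 1*(-147)) = 16200*(-1/22366) - 46517/(-11 + 147) = -8100/11183 - 46517/136 = -521301211/1520888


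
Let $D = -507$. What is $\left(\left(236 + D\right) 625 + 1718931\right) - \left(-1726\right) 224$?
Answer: $1936180$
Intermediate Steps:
$\left(\left(236 + D\right) 625 + 1718931\right) - \left(-1726\right) 224 = \left(\left(236 - 507\right) 625 + 1718931\right) - \left(-1726\right) 224 = \left(\left(-271\right) 625 + 1718931\right) - -386624 = \left(-169375 + 1718931\right) + 386624 = 1549556 + 386624 = 1936180$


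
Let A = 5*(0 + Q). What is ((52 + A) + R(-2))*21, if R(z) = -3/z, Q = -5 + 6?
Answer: 2457/2 ≈ 1228.5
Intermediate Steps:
Q = 1
A = 5 (A = 5*(0 + 1) = 5*1 = 5)
((52 + A) + R(-2))*21 = ((52 + 5) - 3/(-2))*21 = (57 - 3*(-½))*21 = (57 + 3/2)*21 = (117/2)*21 = 2457/2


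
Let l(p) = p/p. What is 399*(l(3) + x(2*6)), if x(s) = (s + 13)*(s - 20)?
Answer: -79401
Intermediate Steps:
l(p) = 1
x(s) = (-20 + s)*(13 + s) (x(s) = (13 + s)*(-20 + s) = (-20 + s)*(13 + s))
399*(l(3) + x(2*6)) = 399*(1 + (-260 + (2*6)² - 14*6)) = 399*(1 + (-260 + 12² - 7*12)) = 399*(1 + (-260 + 144 - 84)) = 399*(1 - 200) = 399*(-199) = -79401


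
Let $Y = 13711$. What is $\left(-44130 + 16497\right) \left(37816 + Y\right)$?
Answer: $-1423845591$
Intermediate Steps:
$\left(-44130 + 16497\right) \left(37816 + Y\right) = \left(-44130 + 16497\right) \left(37816 + 13711\right) = \left(-27633\right) 51527 = -1423845591$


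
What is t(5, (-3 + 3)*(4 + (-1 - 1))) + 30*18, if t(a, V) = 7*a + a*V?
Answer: 575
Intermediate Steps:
t(a, V) = 7*a + V*a
t(5, (-3 + 3)*(4 + (-1 - 1))) + 30*18 = 5*(7 + (-3 + 3)*(4 + (-1 - 1))) + 30*18 = 5*(7 + 0*(4 - 2)) + 540 = 5*(7 + 0*2) + 540 = 5*(7 + 0) + 540 = 5*7 + 540 = 35 + 540 = 575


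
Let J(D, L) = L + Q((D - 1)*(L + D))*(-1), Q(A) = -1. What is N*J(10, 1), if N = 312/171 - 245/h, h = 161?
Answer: 794/1311 ≈ 0.60564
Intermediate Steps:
J(D, L) = 1 + L (J(D, L) = L - 1*(-1) = L + 1 = 1 + L)
N = 397/1311 (N = 312/171 - 245/161 = 312*(1/171) - 245*1/161 = 104/57 - 35/23 = 397/1311 ≈ 0.30282)
N*J(10, 1) = 397*(1 + 1)/1311 = (397/1311)*2 = 794/1311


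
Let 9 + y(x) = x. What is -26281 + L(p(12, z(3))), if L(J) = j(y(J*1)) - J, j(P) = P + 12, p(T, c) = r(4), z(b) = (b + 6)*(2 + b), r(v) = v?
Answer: -26278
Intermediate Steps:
z(b) = (2 + b)*(6 + b) (z(b) = (6 + b)*(2 + b) = (2 + b)*(6 + b))
y(x) = -9 + x
p(T, c) = 4
j(P) = 12 + P
L(J) = 3 (L(J) = (12 + (-9 + J*1)) - J = (12 + (-9 + J)) - J = (3 + J) - J = 3)
-26281 + L(p(12, z(3))) = -26281 + 3 = -26278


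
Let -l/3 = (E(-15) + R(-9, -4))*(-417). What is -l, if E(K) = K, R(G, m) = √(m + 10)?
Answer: 18765 - 1251*√6 ≈ 15701.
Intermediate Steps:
R(G, m) = √(10 + m)
l = -18765 + 1251*√6 (l = -3*(-15 + √(10 - 4))*(-417) = -3*(-15 + √6)*(-417) = -3*(6255 - 417*√6) = -18765 + 1251*√6 ≈ -15701.)
-l = -(-18765 + 1251*√6) = 18765 - 1251*√6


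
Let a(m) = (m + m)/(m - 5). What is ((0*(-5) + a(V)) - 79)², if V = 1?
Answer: 25281/4 ≈ 6320.3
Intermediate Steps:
a(m) = 2*m/(-5 + m) (a(m) = (2*m)/(-5 + m) = 2*m/(-5 + m))
((0*(-5) + a(V)) - 79)² = ((0*(-5) + 2*1/(-5 + 1)) - 79)² = ((0 + 2*1/(-4)) - 79)² = ((0 + 2*1*(-¼)) - 79)² = ((0 - ½) - 79)² = (-½ - 79)² = (-159/2)² = 25281/4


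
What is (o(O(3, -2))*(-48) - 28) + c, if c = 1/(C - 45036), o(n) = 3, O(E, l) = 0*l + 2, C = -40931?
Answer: -14786325/85967 ≈ -172.00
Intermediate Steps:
O(E, l) = 2 (O(E, l) = 0 + 2 = 2)
c = -1/85967 (c = 1/(-40931 - 45036) = 1/(-85967) = -1/85967 ≈ -1.1632e-5)
(o(O(3, -2))*(-48) - 28) + c = (3*(-48) - 28) - 1/85967 = (-144 - 28) - 1/85967 = -172 - 1/85967 = -14786325/85967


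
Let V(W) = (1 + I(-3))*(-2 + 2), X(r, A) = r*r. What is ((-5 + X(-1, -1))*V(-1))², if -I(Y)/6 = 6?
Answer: 0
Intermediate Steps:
X(r, A) = r²
I(Y) = -36 (I(Y) = -6*6 = -36)
V(W) = 0 (V(W) = (1 - 36)*(-2 + 2) = -35*0 = 0)
((-5 + X(-1, -1))*V(-1))² = ((-5 + (-1)²)*0)² = ((-5 + 1)*0)² = (-4*0)² = 0² = 0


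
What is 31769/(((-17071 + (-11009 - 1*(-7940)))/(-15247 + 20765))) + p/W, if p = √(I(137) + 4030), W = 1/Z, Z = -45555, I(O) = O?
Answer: -87650671/10070 - 136665*√463 ≈ -2.9494e+6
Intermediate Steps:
W = -1/45555 (W = 1/(-45555) = -1/45555 ≈ -2.1951e-5)
p = 3*√463 (p = √(137 + 4030) = √4167 = 3*√463 ≈ 64.552)
31769/(((-17071 + (-11009 - 1*(-7940)))/(-15247 + 20765))) + p/W = 31769/(((-17071 + (-11009 - 1*(-7940)))/(-15247 + 20765))) + (3*√463)/(-1/45555) = 31769/(((-17071 + (-11009 + 7940))/5518)) + (3*√463)*(-45555) = 31769/(((-17071 - 3069)*(1/5518))) - 136665*√463 = 31769/((-20140*1/5518)) - 136665*√463 = 31769/(-10070/2759) - 136665*√463 = 31769*(-2759/10070) - 136665*√463 = -87650671/10070 - 136665*√463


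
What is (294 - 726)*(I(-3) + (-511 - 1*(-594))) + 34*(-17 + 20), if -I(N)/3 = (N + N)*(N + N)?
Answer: 10902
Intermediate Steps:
I(N) = -12*N² (I(N) = -3*(N + N)*(N + N) = -3*2*N*2*N = -12*N²)
(294 - 726)*(I(-3) + (-511 - 1*(-594))) + 34*(-17 + 20) = (294 - 726)*(-12*(-3)² + (-511 - 1*(-594))) + 34*(-17 + 20) = -432*(-12*9 + (-511 + 594)) + 34*3 = -432*(-108 + 83) + 102 = -432*(-25) + 102 = 10800 + 102 = 10902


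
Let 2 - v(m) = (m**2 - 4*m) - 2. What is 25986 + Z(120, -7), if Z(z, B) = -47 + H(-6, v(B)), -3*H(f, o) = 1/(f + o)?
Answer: 6147544/237 ≈ 25939.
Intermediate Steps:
v(m) = 4 - m**2 + 4*m (v(m) = 2 - ((m**2 - 4*m) - 2) = 2 - (-2 + m**2 - 4*m) = 2 + (2 - m**2 + 4*m) = 4 - m**2 + 4*m)
H(f, o) = -1/(3*(f + o))
Z(z, B) = -47 - 1/(-6 - 3*B**2 + 12*B) (Z(z, B) = -47 - 1/(3*(-6) + 3*(4 - B**2 + 4*B)) = -47 - 1/(-18 + (12 - 3*B**2 + 12*B)) = -47 - 1/(-6 - 3*B**2 + 12*B))
25986 + Z(120, -7) = 25986 + (281 - 564*(-7) + 141*(-7)**2)/(3*(-2 - 1*(-7)**2 + 4*(-7))) = 25986 + (281 + 3948 + 141*49)/(3*(-2 - 1*49 - 28)) = 25986 + (281 + 3948 + 6909)/(3*(-2 - 49 - 28)) = 25986 + (1/3)*11138/(-79) = 25986 + (1/3)*(-1/79)*11138 = 25986 - 11138/237 = 6147544/237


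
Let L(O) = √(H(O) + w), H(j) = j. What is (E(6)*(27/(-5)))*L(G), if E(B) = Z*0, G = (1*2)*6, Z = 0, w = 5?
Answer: 0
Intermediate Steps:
G = 12 (G = 2*6 = 12)
E(B) = 0 (E(B) = 0*0 = 0)
L(O) = √(5 + O) (L(O) = √(O + 5) = √(5 + O))
(E(6)*(27/(-5)))*L(G) = (0*(27/(-5)))*√(5 + 12) = (0*(27*(-⅕)))*√17 = (0*(-27/5))*√17 = 0*√17 = 0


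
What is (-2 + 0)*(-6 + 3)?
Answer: 6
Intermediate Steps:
(-2 + 0)*(-6 + 3) = -2*(-3) = 6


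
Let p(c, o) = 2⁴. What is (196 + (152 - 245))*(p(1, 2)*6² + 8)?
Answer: 60152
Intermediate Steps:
p(c, o) = 16
(196 + (152 - 245))*(p(1, 2)*6² + 8) = (196 + (152 - 245))*(16*6² + 8) = (196 - 93)*(16*36 + 8) = 103*(576 + 8) = 103*584 = 60152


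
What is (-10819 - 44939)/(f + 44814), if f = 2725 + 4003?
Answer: -27879/25771 ≈ -1.0818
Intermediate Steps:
f = 6728
(-10819 - 44939)/(f + 44814) = (-10819 - 44939)/(6728 + 44814) = -55758/51542 = -55758*1/51542 = -27879/25771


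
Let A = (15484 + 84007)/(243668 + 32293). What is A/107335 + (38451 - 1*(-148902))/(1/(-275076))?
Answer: -218074247597926910527/4231467705 ≈ -5.1536e+10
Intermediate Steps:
A = 14213/39423 (A = 99491/275961 = 99491*(1/275961) = 14213/39423 ≈ 0.36053)
A/107335 + (38451 - 1*(-148902))/(1/(-275076)) = (14213/39423)/107335 + (38451 - 1*(-148902))/(1/(-275076)) = (14213/39423)*(1/107335) + (38451 + 148902)/(-1/275076) = 14213/4231467705 + 187353*(-275076) = 14213/4231467705 - 51536313828 = -218074247597926910527/4231467705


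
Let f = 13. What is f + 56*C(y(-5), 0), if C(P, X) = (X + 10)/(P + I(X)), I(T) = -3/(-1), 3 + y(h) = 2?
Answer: 293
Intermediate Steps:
y(h) = -1 (y(h) = -3 + 2 = -1)
I(T) = 3 (I(T) = -3*(-1) = 3)
C(P, X) = (10 + X)/(3 + P) (C(P, X) = (X + 10)/(P + 3) = (10 + X)/(3 + P))
f + 56*C(y(-5), 0) = 13 + 56*((10 + 0)/(3 - 1)) = 13 + 56*(10/2) = 13 + 56*((½)*10) = 13 + 56*5 = 13 + 280 = 293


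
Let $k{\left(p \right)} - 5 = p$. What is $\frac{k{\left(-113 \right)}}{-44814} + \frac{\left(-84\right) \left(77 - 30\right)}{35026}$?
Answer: $- \frac{14428572}{130804597} \approx -0.11031$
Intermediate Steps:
$k{\left(p \right)} = 5 + p$
$\frac{k{\left(-113 \right)}}{-44814} + \frac{\left(-84\right) \left(77 - 30\right)}{35026} = \frac{5 - 113}{-44814} + \frac{\left(-84\right) \left(77 - 30\right)}{35026} = \left(-108\right) \left(- \frac{1}{44814}\right) + \left(-84\right) 47 \cdot \frac{1}{35026} = \frac{18}{7469} - \frac{1974}{17513} = - \frac{14428572}{130804597}$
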